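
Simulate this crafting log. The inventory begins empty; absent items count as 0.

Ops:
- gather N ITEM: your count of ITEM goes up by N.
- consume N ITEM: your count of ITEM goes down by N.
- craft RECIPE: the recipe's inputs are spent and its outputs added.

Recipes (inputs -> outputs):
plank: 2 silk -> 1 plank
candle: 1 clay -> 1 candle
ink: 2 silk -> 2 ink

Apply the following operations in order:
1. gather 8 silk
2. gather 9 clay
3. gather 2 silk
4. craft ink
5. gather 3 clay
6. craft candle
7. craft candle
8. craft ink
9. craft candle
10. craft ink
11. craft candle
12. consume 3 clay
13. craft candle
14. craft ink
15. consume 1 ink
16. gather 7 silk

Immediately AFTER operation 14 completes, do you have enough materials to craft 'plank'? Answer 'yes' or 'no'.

After 1 (gather 8 silk): silk=8
After 2 (gather 9 clay): clay=9 silk=8
After 3 (gather 2 silk): clay=9 silk=10
After 4 (craft ink): clay=9 ink=2 silk=8
After 5 (gather 3 clay): clay=12 ink=2 silk=8
After 6 (craft candle): candle=1 clay=11 ink=2 silk=8
After 7 (craft candle): candle=2 clay=10 ink=2 silk=8
After 8 (craft ink): candle=2 clay=10 ink=4 silk=6
After 9 (craft candle): candle=3 clay=9 ink=4 silk=6
After 10 (craft ink): candle=3 clay=9 ink=6 silk=4
After 11 (craft candle): candle=4 clay=8 ink=6 silk=4
After 12 (consume 3 clay): candle=4 clay=5 ink=6 silk=4
After 13 (craft candle): candle=5 clay=4 ink=6 silk=4
After 14 (craft ink): candle=5 clay=4 ink=8 silk=2

Answer: yes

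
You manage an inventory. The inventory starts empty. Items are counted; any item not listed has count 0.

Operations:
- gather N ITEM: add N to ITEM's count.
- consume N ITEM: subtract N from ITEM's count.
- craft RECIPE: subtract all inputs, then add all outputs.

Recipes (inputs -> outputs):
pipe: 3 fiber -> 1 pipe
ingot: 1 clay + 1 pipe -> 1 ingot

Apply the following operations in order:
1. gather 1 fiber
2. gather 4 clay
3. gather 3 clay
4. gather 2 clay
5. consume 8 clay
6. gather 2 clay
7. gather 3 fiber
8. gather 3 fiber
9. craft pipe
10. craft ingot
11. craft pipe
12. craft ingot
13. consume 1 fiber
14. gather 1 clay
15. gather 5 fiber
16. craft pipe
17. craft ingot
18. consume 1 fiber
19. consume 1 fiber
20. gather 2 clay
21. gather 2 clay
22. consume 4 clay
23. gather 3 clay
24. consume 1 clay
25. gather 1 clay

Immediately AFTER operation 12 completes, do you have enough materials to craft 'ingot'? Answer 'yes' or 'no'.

Answer: no

Derivation:
After 1 (gather 1 fiber): fiber=1
After 2 (gather 4 clay): clay=4 fiber=1
After 3 (gather 3 clay): clay=7 fiber=1
After 4 (gather 2 clay): clay=9 fiber=1
After 5 (consume 8 clay): clay=1 fiber=1
After 6 (gather 2 clay): clay=3 fiber=1
After 7 (gather 3 fiber): clay=3 fiber=4
After 8 (gather 3 fiber): clay=3 fiber=7
After 9 (craft pipe): clay=3 fiber=4 pipe=1
After 10 (craft ingot): clay=2 fiber=4 ingot=1
After 11 (craft pipe): clay=2 fiber=1 ingot=1 pipe=1
After 12 (craft ingot): clay=1 fiber=1 ingot=2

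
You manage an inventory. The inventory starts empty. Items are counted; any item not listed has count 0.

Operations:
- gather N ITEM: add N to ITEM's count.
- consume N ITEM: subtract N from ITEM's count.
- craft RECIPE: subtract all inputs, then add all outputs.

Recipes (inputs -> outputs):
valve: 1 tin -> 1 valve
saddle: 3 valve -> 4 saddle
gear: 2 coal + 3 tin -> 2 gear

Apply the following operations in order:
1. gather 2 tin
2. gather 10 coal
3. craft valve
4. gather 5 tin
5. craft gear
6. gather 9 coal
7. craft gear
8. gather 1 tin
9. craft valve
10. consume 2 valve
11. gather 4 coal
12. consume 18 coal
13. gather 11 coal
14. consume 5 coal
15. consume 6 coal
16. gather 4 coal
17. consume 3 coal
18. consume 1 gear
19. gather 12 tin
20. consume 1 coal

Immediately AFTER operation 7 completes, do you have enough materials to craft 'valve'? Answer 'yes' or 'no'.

After 1 (gather 2 tin): tin=2
After 2 (gather 10 coal): coal=10 tin=2
After 3 (craft valve): coal=10 tin=1 valve=1
After 4 (gather 5 tin): coal=10 tin=6 valve=1
After 5 (craft gear): coal=8 gear=2 tin=3 valve=1
After 6 (gather 9 coal): coal=17 gear=2 tin=3 valve=1
After 7 (craft gear): coal=15 gear=4 valve=1

Answer: no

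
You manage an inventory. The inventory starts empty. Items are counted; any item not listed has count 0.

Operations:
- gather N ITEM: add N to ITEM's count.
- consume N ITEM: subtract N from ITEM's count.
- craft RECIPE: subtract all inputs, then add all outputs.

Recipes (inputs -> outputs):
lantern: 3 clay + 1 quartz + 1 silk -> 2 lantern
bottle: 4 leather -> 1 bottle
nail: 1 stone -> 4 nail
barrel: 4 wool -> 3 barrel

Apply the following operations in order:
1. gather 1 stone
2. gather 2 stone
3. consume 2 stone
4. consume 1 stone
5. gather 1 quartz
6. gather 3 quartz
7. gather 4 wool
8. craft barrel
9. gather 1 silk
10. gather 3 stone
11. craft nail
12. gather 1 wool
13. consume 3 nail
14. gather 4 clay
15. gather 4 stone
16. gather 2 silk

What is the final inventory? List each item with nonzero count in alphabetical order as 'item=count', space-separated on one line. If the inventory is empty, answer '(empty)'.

Answer: barrel=3 clay=4 nail=1 quartz=4 silk=3 stone=6 wool=1

Derivation:
After 1 (gather 1 stone): stone=1
After 2 (gather 2 stone): stone=3
After 3 (consume 2 stone): stone=1
After 4 (consume 1 stone): (empty)
After 5 (gather 1 quartz): quartz=1
After 6 (gather 3 quartz): quartz=4
After 7 (gather 4 wool): quartz=4 wool=4
After 8 (craft barrel): barrel=3 quartz=4
After 9 (gather 1 silk): barrel=3 quartz=4 silk=1
After 10 (gather 3 stone): barrel=3 quartz=4 silk=1 stone=3
After 11 (craft nail): barrel=3 nail=4 quartz=4 silk=1 stone=2
After 12 (gather 1 wool): barrel=3 nail=4 quartz=4 silk=1 stone=2 wool=1
After 13 (consume 3 nail): barrel=3 nail=1 quartz=4 silk=1 stone=2 wool=1
After 14 (gather 4 clay): barrel=3 clay=4 nail=1 quartz=4 silk=1 stone=2 wool=1
After 15 (gather 4 stone): barrel=3 clay=4 nail=1 quartz=4 silk=1 stone=6 wool=1
After 16 (gather 2 silk): barrel=3 clay=4 nail=1 quartz=4 silk=3 stone=6 wool=1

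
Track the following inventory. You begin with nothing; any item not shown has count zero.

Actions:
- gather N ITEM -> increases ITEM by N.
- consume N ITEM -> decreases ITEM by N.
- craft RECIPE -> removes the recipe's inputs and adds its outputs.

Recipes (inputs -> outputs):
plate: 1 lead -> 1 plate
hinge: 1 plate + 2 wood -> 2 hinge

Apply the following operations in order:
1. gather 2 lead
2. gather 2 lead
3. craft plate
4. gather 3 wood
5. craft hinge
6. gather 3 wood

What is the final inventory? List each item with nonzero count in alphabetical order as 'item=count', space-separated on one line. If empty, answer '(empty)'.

After 1 (gather 2 lead): lead=2
After 2 (gather 2 lead): lead=4
After 3 (craft plate): lead=3 plate=1
After 4 (gather 3 wood): lead=3 plate=1 wood=3
After 5 (craft hinge): hinge=2 lead=3 wood=1
After 6 (gather 3 wood): hinge=2 lead=3 wood=4

Answer: hinge=2 lead=3 wood=4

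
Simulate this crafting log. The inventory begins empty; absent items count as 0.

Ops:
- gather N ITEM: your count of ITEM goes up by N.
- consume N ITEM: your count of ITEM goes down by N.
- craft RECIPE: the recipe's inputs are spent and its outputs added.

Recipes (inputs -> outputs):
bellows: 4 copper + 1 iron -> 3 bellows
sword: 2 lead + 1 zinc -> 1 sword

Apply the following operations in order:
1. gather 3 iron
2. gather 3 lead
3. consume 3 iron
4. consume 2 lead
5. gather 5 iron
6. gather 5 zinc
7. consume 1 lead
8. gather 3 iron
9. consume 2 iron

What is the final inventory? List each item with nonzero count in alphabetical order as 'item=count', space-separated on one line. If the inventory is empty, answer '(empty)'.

After 1 (gather 3 iron): iron=3
After 2 (gather 3 lead): iron=3 lead=3
After 3 (consume 3 iron): lead=3
After 4 (consume 2 lead): lead=1
After 5 (gather 5 iron): iron=5 lead=1
After 6 (gather 5 zinc): iron=5 lead=1 zinc=5
After 7 (consume 1 lead): iron=5 zinc=5
After 8 (gather 3 iron): iron=8 zinc=5
After 9 (consume 2 iron): iron=6 zinc=5

Answer: iron=6 zinc=5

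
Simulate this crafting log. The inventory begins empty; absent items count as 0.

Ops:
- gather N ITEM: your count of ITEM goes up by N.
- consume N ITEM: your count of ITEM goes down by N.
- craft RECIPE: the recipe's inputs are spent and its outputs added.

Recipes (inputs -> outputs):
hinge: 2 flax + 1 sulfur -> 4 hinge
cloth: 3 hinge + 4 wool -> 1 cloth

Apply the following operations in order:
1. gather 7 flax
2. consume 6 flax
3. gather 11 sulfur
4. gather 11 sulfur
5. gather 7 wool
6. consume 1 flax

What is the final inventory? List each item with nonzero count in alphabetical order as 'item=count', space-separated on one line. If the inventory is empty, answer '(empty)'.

After 1 (gather 7 flax): flax=7
After 2 (consume 6 flax): flax=1
After 3 (gather 11 sulfur): flax=1 sulfur=11
After 4 (gather 11 sulfur): flax=1 sulfur=22
After 5 (gather 7 wool): flax=1 sulfur=22 wool=7
After 6 (consume 1 flax): sulfur=22 wool=7

Answer: sulfur=22 wool=7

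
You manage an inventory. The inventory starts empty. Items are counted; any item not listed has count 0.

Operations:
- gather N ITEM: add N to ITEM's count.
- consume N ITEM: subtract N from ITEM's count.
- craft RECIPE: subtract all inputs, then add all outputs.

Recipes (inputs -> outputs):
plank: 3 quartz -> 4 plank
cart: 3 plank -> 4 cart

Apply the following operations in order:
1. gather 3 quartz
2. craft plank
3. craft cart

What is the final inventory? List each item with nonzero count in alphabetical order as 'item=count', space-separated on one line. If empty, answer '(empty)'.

Answer: cart=4 plank=1

Derivation:
After 1 (gather 3 quartz): quartz=3
After 2 (craft plank): plank=4
After 3 (craft cart): cart=4 plank=1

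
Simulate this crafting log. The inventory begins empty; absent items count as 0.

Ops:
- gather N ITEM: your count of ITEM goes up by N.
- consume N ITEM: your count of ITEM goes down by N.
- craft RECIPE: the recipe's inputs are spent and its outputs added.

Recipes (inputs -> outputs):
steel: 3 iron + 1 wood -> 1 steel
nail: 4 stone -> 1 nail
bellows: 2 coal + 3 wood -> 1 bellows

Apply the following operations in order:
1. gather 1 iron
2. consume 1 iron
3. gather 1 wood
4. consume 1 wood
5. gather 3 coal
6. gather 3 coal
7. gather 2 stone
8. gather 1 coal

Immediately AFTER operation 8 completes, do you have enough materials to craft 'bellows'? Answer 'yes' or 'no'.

Answer: no

Derivation:
After 1 (gather 1 iron): iron=1
After 2 (consume 1 iron): (empty)
After 3 (gather 1 wood): wood=1
After 4 (consume 1 wood): (empty)
After 5 (gather 3 coal): coal=3
After 6 (gather 3 coal): coal=6
After 7 (gather 2 stone): coal=6 stone=2
After 8 (gather 1 coal): coal=7 stone=2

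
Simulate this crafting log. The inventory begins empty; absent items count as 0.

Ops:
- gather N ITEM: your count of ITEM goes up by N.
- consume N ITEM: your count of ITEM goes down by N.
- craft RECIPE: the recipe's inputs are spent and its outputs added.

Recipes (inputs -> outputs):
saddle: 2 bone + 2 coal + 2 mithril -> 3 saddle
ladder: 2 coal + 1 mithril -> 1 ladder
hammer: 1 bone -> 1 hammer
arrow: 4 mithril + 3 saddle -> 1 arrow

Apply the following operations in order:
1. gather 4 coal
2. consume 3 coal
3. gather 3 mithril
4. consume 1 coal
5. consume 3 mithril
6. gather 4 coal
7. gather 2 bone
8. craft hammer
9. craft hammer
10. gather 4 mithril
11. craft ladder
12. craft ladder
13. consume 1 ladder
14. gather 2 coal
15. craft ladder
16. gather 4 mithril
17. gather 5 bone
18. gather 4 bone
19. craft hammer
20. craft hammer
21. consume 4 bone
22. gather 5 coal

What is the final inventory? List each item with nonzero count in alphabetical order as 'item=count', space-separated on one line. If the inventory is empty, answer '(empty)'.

Answer: bone=3 coal=5 hammer=4 ladder=2 mithril=5

Derivation:
After 1 (gather 4 coal): coal=4
After 2 (consume 3 coal): coal=1
After 3 (gather 3 mithril): coal=1 mithril=3
After 4 (consume 1 coal): mithril=3
After 5 (consume 3 mithril): (empty)
After 6 (gather 4 coal): coal=4
After 7 (gather 2 bone): bone=2 coal=4
After 8 (craft hammer): bone=1 coal=4 hammer=1
After 9 (craft hammer): coal=4 hammer=2
After 10 (gather 4 mithril): coal=4 hammer=2 mithril=4
After 11 (craft ladder): coal=2 hammer=2 ladder=1 mithril=3
After 12 (craft ladder): hammer=2 ladder=2 mithril=2
After 13 (consume 1 ladder): hammer=2 ladder=1 mithril=2
After 14 (gather 2 coal): coal=2 hammer=2 ladder=1 mithril=2
After 15 (craft ladder): hammer=2 ladder=2 mithril=1
After 16 (gather 4 mithril): hammer=2 ladder=2 mithril=5
After 17 (gather 5 bone): bone=5 hammer=2 ladder=2 mithril=5
After 18 (gather 4 bone): bone=9 hammer=2 ladder=2 mithril=5
After 19 (craft hammer): bone=8 hammer=3 ladder=2 mithril=5
After 20 (craft hammer): bone=7 hammer=4 ladder=2 mithril=5
After 21 (consume 4 bone): bone=3 hammer=4 ladder=2 mithril=5
After 22 (gather 5 coal): bone=3 coal=5 hammer=4 ladder=2 mithril=5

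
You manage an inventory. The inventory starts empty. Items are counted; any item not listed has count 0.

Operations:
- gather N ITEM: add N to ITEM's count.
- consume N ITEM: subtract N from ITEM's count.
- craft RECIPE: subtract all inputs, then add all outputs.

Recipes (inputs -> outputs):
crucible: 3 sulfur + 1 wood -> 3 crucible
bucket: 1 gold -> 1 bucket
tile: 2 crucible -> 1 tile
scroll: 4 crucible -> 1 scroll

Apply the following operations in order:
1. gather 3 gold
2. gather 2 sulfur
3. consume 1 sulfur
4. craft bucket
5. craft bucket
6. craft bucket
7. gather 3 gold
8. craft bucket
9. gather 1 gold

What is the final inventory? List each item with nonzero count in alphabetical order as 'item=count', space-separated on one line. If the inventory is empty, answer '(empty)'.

Answer: bucket=4 gold=3 sulfur=1

Derivation:
After 1 (gather 3 gold): gold=3
After 2 (gather 2 sulfur): gold=3 sulfur=2
After 3 (consume 1 sulfur): gold=3 sulfur=1
After 4 (craft bucket): bucket=1 gold=2 sulfur=1
After 5 (craft bucket): bucket=2 gold=1 sulfur=1
After 6 (craft bucket): bucket=3 sulfur=1
After 7 (gather 3 gold): bucket=3 gold=3 sulfur=1
After 8 (craft bucket): bucket=4 gold=2 sulfur=1
After 9 (gather 1 gold): bucket=4 gold=3 sulfur=1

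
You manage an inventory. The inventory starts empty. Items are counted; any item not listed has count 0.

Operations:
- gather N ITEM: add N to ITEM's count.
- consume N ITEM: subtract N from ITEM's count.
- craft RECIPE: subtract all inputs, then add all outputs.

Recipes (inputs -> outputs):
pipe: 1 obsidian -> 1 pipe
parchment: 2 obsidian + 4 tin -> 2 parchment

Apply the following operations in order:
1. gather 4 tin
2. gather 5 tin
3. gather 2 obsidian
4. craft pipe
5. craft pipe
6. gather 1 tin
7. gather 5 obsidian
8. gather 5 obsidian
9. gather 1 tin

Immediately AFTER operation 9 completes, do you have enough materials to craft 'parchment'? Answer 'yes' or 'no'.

Answer: yes

Derivation:
After 1 (gather 4 tin): tin=4
After 2 (gather 5 tin): tin=9
After 3 (gather 2 obsidian): obsidian=2 tin=9
After 4 (craft pipe): obsidian=1 pipe=1 tin=9
After 5 (craft pipe): pipe=2 tin=9
After 6 (gather 1 tin): pipe=2 tin=10
After 7 (gather 5 obsidian): obsidian=5 pipe=2 tin=10
After 8 (gather 5 obsidian): obsidian=10 pipe=2 tin=10
After 9 (gather 1 tin): obsidian=10 pipe=2 tin=11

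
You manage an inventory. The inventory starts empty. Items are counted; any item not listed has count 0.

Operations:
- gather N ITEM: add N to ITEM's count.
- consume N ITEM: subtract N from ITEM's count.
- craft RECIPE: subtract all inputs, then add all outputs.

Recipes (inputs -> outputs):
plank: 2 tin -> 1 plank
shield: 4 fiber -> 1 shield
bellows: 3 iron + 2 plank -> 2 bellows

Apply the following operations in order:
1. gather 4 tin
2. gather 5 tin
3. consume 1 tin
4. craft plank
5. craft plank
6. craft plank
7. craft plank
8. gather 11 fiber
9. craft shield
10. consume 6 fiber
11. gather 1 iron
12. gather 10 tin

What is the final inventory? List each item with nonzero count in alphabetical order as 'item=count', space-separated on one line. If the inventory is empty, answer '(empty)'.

Answer: fiber=1 iron=1 plank=4 shield=1 tin=10

Derivation:
After 1 (gather 4 tin): tin=4
After 2 (gather 5 tin): tin=9
After 3 (consume 1 tin): tin=8
After 4 (craft plank): plank=1 tin=6
After 5 (craft plank): plank=2 tin=4
After 6 (craft plank): plank=3 tin=2
After 7 (craft plank): plank=4
After 8 (gather 11 fiber): fiber=11 plank=4
After 9 (craft shield): fiber=7 plank=4 shield=1
After 10 (consume 6 fiber): fiber=1 plank=4 shield=1
After 11 (gather 1 iron): fiber=1 iron=1 plank=4 shield=1
After 12 (gather 10 tin): fiber=1 iron=1 plank=4 shield=1 tin=10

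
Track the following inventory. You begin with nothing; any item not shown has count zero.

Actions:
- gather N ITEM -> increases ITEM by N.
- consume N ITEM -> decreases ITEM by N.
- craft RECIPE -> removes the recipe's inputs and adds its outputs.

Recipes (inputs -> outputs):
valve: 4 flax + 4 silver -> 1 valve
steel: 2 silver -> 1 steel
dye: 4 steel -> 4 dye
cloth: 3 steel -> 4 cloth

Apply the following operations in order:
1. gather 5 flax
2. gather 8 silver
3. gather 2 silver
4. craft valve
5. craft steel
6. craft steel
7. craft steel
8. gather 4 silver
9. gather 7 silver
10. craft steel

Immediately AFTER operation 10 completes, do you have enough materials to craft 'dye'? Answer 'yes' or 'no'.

After 1 (gather 5 flax): flax=5
After 2 (gather 8 silver): flax=5 silver=8
After 3 (gather 2 silver): flax=5 silver=10
After 4 (craft valve): flax=1 silver=6 valve=1
After 5 (craft steel): flax=1 silver=4 steel=1 valve=1
After 6 (craft steel): flax=1 silver=2 steel=2 valve=1
After 7 (craft steel): flax=1 steel=3 valve=1
After 8 (gather 4 silver): flax=1 silver=4 steel=3 valve=1
After 9 (gather 7 silver): flax=1 silver=11 steel=3 valve=1
After 10 (craft steel): flax=1 silver=9 steel=4 valve=1

Answer: yes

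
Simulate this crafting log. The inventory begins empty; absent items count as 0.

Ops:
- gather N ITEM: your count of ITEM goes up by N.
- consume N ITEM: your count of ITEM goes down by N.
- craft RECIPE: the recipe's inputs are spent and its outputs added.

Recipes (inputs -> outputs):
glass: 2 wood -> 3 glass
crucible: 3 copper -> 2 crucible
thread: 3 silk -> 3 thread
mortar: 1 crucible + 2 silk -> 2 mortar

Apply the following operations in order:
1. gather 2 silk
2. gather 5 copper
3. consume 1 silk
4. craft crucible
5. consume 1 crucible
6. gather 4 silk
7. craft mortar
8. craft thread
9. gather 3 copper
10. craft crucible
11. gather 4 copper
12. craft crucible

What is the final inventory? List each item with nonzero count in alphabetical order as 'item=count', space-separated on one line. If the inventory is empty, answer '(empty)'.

Answer: copper=3 crucible=4 mortar=2 thread=3

Derivation:
After 1 (gather 2 silk): silk=2
After 2 (gather 5 copper): copper=5 silk=2
After 3 (consume 1 silk): copper=5 silk=1
After 4 (craft crucible): copper=2 crucible=2 silk=1
After 5 (consume 1 crucible): copper=2 crucible=1 silk=1
After 6 (gather 4 silk): copper=2 crucible=1 silk=5
After 7 (craft mortar): copper=2 mortar=2 silk=3
After 8 (craft thread): copper=2 mortar=2 thread=3
After 9 (gather 3 copper): copper=5 mortar=2 thread=3
After 10 (craft crucible): copper=2 crucible=2 mortar=2 thread=3
After 11 (gather 4 copper): copper=6 crucible=2 mortar=2 thread=3
After 12 (craft crucible): copper=3 crucible=4 mortar=2 thread=3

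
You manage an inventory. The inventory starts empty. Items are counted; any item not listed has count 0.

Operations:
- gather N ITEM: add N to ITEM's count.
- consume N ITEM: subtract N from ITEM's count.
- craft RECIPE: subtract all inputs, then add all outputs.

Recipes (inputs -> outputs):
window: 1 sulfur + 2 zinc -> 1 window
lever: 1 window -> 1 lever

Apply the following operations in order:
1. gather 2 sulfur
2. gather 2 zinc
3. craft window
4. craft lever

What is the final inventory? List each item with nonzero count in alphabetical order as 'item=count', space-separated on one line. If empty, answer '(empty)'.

Answer: lever=1 sulfur=1

Derivation:
After 1 (gather 2 sulfur): sulfur=2
After 2 (gather 2 zinc): sulfur=2 zinc=2
After 3 (craft window): sulfur=1 window=1
After 4 (craft lever): lever=1 sulfur=1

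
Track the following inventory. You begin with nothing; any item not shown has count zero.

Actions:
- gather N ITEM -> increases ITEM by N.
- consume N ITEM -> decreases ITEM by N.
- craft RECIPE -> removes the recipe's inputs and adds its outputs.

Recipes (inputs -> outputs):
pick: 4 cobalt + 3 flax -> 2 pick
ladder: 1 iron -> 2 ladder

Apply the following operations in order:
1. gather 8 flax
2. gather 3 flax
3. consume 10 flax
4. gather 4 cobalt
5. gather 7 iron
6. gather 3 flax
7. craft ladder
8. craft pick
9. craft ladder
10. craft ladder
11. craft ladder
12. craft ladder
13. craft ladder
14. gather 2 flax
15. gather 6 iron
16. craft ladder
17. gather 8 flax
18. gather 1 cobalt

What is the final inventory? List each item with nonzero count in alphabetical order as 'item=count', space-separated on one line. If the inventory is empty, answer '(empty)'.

Answer: cobalt=1 flax=11 iron=6 ladder=14 pick=2

Derivation:
After 1 (gather 8 flax): flax=8
After 2 (gather 3 flax): flax=11
After 3 (consume 10 flax): flax=1
After 4 (gather 4 cobalt): cobalt=4 flax=1
After 5 (gather 7 iron): cobalt=4 flax=1 iron=7
After 6 (gather 3 flax): cobalt=4 flax=4 iron=7
After 7 (craft ladder): cobalt=4 flax=4 iron=6 ladder=2
After 8 (craft pick): flax=1 iron=6 ladder=2 pick=2
After 9 (craft ladder): flax=1 iron=5 ladder=4 pick=2
After 10 (craft ladder): flax=1 iron=4 ladder=6 pick=2
After 11 (craft ladder): flax=1 iron=3 ladder=8 pick=2
After 12 (craft ladder): flax=1 iron=2 ladder=10 pick=2
After 13 (craft ladder): flax=1 iron=1 ladder=12 pick=2
After 14 (gather 2 flax): flax=3 iron=1 ladder=12 pick=2
After 15 (gather 6 iron): flax=3 iron=7 ladder=12 pick=2
After 16 (craft ladder): flax=3 iron=6 ladder=14 pick=2
After 17 (gather 8 flax): flax=11 iron=6 ladder=14 pick=2
After 18 (gather 1 cobalt): cobalt=1 flax=11 iron=6 ladder=14 pick=2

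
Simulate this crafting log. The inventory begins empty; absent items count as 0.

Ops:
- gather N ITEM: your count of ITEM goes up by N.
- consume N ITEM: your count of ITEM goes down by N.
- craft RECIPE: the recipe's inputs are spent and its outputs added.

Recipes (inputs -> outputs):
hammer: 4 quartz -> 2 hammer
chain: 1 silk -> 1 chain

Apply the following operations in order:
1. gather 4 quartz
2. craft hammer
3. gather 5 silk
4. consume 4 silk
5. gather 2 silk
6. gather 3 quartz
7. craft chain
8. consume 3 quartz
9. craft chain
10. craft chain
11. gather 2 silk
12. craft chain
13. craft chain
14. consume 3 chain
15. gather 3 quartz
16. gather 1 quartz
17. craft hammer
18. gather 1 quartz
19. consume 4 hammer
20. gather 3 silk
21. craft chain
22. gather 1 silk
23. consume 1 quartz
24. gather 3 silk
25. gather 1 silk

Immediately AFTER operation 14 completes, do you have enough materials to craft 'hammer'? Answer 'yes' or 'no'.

After 1 (gather 4 quartz): quartz=4
After 2 (craft hammer): hammer=2
After 3 (gather 5 silk): hammer=2 silk=5
After 4 (consume 4 silk): hammer=2 silk=1
After 5 (gather 2 silk): hammer=2 silk=3
After 6 (gather 3 quartz): hammer=2 quartz=3 silk=3
After 7 (craft chain): chain=1 hammer=2 quartz=3 silk=2
After 8 (consume 3 quartz): chain=1 hammer=2 silk=2
After 9 (craft chain): chain=2 hammer=2 silk=1
After 10 (craft chain): chain=3 hammer=2
After 11 (gather 2 silk): chain=3 hammer=2 silk=2
After 12 (craft chain): chain=4 hammer=2 silk=1
After 13 (craft chain): chain=5 hammer=2
After 14 (consume 3 chain): chain=2 hammer=2

Answer: no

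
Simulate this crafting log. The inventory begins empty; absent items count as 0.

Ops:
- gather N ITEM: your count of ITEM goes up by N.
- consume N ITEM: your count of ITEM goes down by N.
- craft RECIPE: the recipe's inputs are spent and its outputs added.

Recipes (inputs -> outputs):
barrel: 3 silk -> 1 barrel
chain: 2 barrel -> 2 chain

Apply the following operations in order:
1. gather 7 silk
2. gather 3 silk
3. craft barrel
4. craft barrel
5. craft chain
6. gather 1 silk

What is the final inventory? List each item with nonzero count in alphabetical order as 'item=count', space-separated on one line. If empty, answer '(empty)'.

After 1 (gather 7 silk): silk=7
After 2 (gather 3 silk): silk=10
After 3 (craft barrel): barrel=1 silk=7
After 4 (craft barrel): barrel=2 silk=4
After 5 (craft chain): chain=2 silk=4
After 6 (gather 1 silk): chain=2 silk=5

Answer: chain=2 silk=5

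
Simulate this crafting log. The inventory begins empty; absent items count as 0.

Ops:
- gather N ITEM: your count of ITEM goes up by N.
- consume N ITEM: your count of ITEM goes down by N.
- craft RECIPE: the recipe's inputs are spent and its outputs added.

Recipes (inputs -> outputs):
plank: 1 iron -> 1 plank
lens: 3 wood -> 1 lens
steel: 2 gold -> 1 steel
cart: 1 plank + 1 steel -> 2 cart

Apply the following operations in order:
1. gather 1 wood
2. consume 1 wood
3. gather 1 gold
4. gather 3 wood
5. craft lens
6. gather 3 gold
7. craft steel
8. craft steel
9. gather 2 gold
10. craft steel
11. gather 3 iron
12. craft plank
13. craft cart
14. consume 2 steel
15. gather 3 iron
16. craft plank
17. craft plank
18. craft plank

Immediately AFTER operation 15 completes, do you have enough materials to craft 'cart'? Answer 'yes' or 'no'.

Answer: no

Derivation:
After 1 (gather 1 wood): wood=1
After 2 (consume 1 wood): (empty)
After 3 (gather 1 gold): gold=1
After 4 (gather 3 wood): gold=1 wood=3
After 5 (craft lens): gold=1 lens=1
After 6 (gather 3 gold): gold=4 lens=1
After 7 (craft steel): gold=2 lens=1 steel=1
After 8 (craft steel): lens=1 steel=2
After 9 (gather 2 gold): gold=2 lens=1 steel=2
After 10 (craft steel): lens=1 steel=3
After 11 (gather 3 iron): iron=3 lens=1 steel=3
After 12 (craft plank): iron=2 lens=1 plank=1 steel=3
After 13 (craft cart): cart=2 iron=2 lens=1 steel=2
After 14 (consume 2 steel): cart=2 iron=2 lens=1
After 15 (gather 3 iron): cart=2 iron=5 lens=1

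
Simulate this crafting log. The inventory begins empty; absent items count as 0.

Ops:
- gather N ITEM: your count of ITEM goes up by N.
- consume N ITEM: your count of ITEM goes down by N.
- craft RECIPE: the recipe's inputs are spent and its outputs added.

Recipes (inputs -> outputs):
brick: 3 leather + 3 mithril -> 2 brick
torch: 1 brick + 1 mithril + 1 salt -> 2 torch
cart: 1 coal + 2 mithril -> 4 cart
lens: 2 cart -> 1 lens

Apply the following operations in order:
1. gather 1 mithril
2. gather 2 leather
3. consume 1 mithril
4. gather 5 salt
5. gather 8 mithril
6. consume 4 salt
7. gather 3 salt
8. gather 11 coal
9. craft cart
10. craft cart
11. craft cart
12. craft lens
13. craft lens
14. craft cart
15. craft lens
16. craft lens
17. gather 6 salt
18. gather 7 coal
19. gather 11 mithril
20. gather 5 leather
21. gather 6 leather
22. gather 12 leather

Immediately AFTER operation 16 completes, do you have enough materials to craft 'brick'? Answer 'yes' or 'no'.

Answer: no

Derivation:
After 1 (gather 1 mithril): mithril=1
After 2 (gather 2 leather): leather=2 mithril=1
After 3 (consume 1 mithril): leather=2
After 4 (gather 5 salt): leather=2 salt=5
After 5 (gather 8 mithril): leather=2 mithril=8 salt=5
After 6 (consume 4 salt): leather=2 mithril=8 salt=1
After 7 (gather 3 salt): leather=2 mithril=8 salt=4
After 8 (gather 11 coal): coal=11 leather=2 mithril=8 salt=4
After 9 (craft cart): cart=4 coal=10 leather=2 mithril=6 salt=4
After 10 (craft cart): cart=8 coal=9 leather=2 mithril=4 salt=4
After 11 (craft cart): cart=12 coal=8 leather=2 mithril=2 salt=4
After 12 (craft lens): cart=10 coal=8 leather=2 lens=1 mithril=2 salt=4
After 13 (craft lens): cart=8 coal=8 leather=2 lens=2 mithril=2 salt=4
After 14 (craft cart): cart=12 coal=7 leather=2 lens=2 salt=4
After 15 (craft lens): cart=10 coal=7 leather=2 lens=3 salt=4
After 16 (craft lens): cart=8 coal=7 leather=2 lens=4 salt=4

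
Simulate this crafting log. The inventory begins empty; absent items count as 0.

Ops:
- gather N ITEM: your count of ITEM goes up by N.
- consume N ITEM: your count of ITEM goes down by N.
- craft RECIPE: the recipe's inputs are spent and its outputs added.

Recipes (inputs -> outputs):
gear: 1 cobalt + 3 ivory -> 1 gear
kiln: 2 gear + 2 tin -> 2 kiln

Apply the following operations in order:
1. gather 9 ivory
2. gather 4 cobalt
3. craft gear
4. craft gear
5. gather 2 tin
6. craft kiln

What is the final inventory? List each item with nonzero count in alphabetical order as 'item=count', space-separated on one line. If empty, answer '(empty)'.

After 1 (gather 9 ivory): ivory=9
After 2 (gather 4 cobalt): cobalt=4 ivory=9
After 3 (craft gear): cobalt=3 gear=1 ivory=6
After 4 (craft gear): cobalt=2 gear=2 ivory=3
After 5 (gather 2 tin): cobalt=2 gear=2 ivory=3 tin=2
After 6 (craft kiln): cobalt=2 ivory=3 kiln=2

Answer: cobalt=2 ivory=3 kiln=2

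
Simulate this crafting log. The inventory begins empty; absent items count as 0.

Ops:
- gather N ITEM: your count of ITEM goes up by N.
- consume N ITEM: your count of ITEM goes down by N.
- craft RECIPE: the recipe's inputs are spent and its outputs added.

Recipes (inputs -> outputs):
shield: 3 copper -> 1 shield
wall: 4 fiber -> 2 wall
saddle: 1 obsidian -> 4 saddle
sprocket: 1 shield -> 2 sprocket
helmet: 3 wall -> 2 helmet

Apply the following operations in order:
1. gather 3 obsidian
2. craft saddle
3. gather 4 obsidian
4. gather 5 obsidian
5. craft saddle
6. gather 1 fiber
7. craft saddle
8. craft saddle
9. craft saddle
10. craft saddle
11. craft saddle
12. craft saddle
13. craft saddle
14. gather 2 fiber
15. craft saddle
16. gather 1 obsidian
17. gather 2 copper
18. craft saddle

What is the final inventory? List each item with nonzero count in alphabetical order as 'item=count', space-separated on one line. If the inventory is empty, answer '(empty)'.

After 1 (gather 3 obsidian): obsidian=3
After 2 (craft saddle): obsidian=2 saddle=4
After 3 (gather 4 obsidian): obsidian=6 saddle=4
After 4 (gather 5 obsidian): obsidian=11 saddle=4
After 5 (craft saddle): obsidian=10 saddle=8
After 6 (gather 1 fiber): fiber=1 obsidian=10 saddle=8
After 7 (craft saddle): fiber=1 obsidian=9 saddle=12
After 8 (craft saddle): fiber=1 obsidian=8 saddle=16
After 9 (craft saddle): fiber=1 obsidian=7 saddle=20
After 10 (craft saddle): fiber=1 obsidian=6 saddle=24
After 11 (craft saddle): fiber=1 obsidian=5 saddle=28
After 12 (craft saddle): fiber=1 obsidian=4 saddle=32
After 13 (craft saddle): fiber=1 obsidian=3 saddle=36
After 14 (gather 2 fiber): fiber=3 obsidian=3 saddle=36
After 15 (craft saddle): fiber=3 obsidian=2 saddle=40
After 16 (gather 1 obsidian): fiber=3 obsidian=3 saddle=40
After 17 (gather 2 copper): copper=2 fiber=3 obsidian=3 saddle=40
After 18 (craft saddle): copper=2 fiber=3 obsidian=2 saddle=44

Answer: copper=2 fiber=3 obsidian=2 saddle=44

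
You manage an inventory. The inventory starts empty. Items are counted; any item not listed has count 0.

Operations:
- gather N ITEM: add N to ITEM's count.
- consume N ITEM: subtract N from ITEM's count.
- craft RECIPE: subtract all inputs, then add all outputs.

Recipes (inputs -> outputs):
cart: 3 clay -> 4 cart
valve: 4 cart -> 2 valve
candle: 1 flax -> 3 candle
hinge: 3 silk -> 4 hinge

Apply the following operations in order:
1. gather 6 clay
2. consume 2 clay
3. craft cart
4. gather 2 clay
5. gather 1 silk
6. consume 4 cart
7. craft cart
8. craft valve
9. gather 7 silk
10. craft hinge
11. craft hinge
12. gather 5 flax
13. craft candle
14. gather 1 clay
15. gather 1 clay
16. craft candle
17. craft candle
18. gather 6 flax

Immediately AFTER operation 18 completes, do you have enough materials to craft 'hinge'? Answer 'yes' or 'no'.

After 1 (gather 6 clay): clay=6
After 2 (consume 2 clay): clay=4
After 3 (craft cart): cart=4 clay=1
After 4 (gather 2 clay): cart=4 clay=3
After 5 (gather 1 silk): cart=4 clay=3 silk=1
After 6 (consume 4 cart): clay=3 silk=1
After 7 (craft cart): cart=4 silk=1
After 8 (craft valve): silk=1 valve=2
After 9 (gather 7 silk): silk=8 valve=2
After 10 (craft hinge): hinge=4 silk=5 valve=2
After 11 (craft hinge): hinge=8 silk=2 valve=2
After 12 (gather 5 flax): flax=5 hinge=8 silk=2 valve=2
After 13 (craft candle): candle=3 flax=4 hinge=8 silk=2 valve=2
After 14 (gather 1 clay): candle=3 clay=1 flax=4 hinge=8 silk=2 valve=2
After 15 (gather 1 clay): candle=3 clay=2 flax=4 hinge=8 silk=2 valve=2
After 16 (craft candle): candle=6 clay=2 flax=3 hinge=8 silk=2 valve=2
After 17 (craft candle): candle=9 clay=2 flax=2 hinge=8 silk=2 valve=2
After 18 (gather 6 flax): candle=9 clay=2 flax=8 hinge=8 silk=2 valve=2

Answer: no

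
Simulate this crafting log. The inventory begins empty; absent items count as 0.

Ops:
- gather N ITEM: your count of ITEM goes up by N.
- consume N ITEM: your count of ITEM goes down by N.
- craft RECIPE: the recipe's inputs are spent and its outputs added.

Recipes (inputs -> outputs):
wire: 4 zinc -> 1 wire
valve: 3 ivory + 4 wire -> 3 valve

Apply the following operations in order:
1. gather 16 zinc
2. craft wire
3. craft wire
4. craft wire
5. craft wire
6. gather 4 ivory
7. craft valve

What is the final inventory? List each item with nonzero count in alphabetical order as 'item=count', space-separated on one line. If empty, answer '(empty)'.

After 1 (gather 16 zinc): zinc=16
After 2 (craft wire): wire=1 zinc=12
After 3 (craft wire): wire=2 zinc=8
After 4 (craft wire): wire=3 zinc=4
After 5 (craft wire): wire=4
After 6 (gather 4 ivory): ivory=4 wire=4
After 7 (craft valve): ivory=1 valve=3

Answer: ivory=1 valve=3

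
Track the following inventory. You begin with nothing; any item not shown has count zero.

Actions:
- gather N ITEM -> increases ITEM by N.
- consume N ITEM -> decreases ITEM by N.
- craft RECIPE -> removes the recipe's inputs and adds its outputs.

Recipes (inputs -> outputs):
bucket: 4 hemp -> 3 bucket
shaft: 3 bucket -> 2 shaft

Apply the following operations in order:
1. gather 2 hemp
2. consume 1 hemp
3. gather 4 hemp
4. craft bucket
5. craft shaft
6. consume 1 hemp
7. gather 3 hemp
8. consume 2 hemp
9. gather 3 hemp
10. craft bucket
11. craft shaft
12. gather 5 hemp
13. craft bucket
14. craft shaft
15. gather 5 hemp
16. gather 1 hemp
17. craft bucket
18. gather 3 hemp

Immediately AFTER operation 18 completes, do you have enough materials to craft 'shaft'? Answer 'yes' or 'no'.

After 1 (gather 2 hemp): hemp=2
After 2 (consume 1 hemp): hemp=1
After 3 (gather 4 hemp): hemp=5
After 4 (craft bucket): bucket=3 hemp=1
After 5 (craft shaft): hemp=1 shaft=2
After 6 (consume 1 hemp): shaft=2
After 7 (gather 3 hemp): hemp=3 shaft=2
After 8 (consume 2 hemp): hemp=1 shaft=2
After 9 (gather 3 hemp): hemp=4 shaft=2
After 10 (craft bucket): bucket=3 shaft=2
After 11 (craft shaft): shaft=4
After 12 (gather 5 hemp): hemp=5 shaft=4
After 13 (craft bucket): bucket=3 hemp=1 shaft=4
After 14 (craft shaft): hemp=1 shaft=6
After 15 (gather 5 hemp): hemp=6 shaft=6
After 16 (gather 1 hemp): hemp=7 shaft=6
After 17 (craft bucket): bucket=3 hemp=3 shaft=6
After 18 (gather 3 hemp): bucket=3 hemp=6 shaft=6

Answer: yes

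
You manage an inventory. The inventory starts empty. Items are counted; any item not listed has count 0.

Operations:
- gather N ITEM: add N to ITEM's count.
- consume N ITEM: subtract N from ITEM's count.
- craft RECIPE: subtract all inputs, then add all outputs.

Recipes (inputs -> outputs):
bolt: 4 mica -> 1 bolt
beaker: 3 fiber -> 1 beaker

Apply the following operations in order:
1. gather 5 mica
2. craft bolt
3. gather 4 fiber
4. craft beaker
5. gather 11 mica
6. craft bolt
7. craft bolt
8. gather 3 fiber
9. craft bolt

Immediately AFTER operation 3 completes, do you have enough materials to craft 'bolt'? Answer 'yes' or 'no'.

After 1 (gather 5 mica): mica=5
After 2 (craft bolt): bolt=1 mica=1
After 3 (gather 4 fiber): bolt=1 fiber=4 mica=1

Answer: no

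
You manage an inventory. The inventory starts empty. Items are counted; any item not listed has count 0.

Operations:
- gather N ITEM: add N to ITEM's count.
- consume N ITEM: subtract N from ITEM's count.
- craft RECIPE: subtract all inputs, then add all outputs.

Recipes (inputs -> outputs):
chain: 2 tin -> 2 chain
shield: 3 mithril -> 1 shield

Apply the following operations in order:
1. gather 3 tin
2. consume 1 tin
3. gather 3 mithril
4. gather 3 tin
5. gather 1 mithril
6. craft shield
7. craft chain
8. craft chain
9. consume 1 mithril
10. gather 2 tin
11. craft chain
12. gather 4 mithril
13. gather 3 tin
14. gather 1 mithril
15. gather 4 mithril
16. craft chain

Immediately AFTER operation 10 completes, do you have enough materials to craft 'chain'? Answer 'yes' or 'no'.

Answer: yes

Derivation:
After 1 (gather 3 tin): tin=3
After 2 (consume 1 tin): tin=2
After 3 (gather 3 mithril): mithril=3 tin=2
After 4 (gather 3 tin): mithril=3 tin=5
After 5 (gather 1 mithril): mithril=4 tin=5
After 6 (craft shield): mithril=1 shield=1 tin=5
After 7 (craft chain): chain=2 mithril=1 shield=1 tin=3
After 8 (craft chain): chain=4 mithril=1 shield=1 tin=1
After 9 (consume 1 mithril): chain=4 shield=1 tin=1
After 10 (gather 2 tin): chain=4 shield=1 tin=3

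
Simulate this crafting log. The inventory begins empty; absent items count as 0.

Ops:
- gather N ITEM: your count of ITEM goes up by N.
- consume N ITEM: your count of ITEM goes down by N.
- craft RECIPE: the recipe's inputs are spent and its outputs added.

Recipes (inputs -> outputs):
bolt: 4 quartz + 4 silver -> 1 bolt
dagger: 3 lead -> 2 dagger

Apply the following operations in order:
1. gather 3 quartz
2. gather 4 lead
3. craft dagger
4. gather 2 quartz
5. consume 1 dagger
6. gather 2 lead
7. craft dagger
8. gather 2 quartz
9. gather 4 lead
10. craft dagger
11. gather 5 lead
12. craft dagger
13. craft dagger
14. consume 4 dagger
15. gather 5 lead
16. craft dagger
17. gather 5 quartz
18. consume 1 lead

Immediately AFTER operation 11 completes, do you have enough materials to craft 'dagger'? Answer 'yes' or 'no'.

Answer: yes

Derivation:
After 1 (gather 3 quartz): quartz=3
After 2 (gather 4 lead): lead=4 quartz=3
After 3 (craft dagger): dagger=2 lead=1 quartz=3
After 4 (gather 2 quartz): dagger=2 lead=1 quartz=5
After 5 (consume 1 dagger): dagger=1 lead=1 quartz=5
After 6 (gather 2 lead): dagger=1 lead=3 quartz=5
After 7 (craft dagger): dagger=3 quartz=5
After 8 (gather 2 quartz): dagger=3 quartz=7
After 9 (gather 4 lead): dagger=3 lead=4 quartz=7
After 10 (craft dagger): dagger=5 lead=1 quartz=7
After 11 (gather 5 lead): dagger=5 lead=6 quartz=7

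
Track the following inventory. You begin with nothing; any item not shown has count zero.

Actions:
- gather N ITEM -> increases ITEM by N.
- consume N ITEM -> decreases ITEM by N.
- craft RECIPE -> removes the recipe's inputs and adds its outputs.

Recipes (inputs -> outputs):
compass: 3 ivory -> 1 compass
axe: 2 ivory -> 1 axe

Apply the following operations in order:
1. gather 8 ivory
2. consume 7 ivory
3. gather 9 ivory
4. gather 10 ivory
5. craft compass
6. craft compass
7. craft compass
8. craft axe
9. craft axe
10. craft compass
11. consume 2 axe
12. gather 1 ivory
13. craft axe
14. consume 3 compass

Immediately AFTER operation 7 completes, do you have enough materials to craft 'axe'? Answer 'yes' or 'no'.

Answer: yes

Derivation:
After 1 (gather 8 ivory): ivory=8
After 2 (consume 7 ivory): ivory=1
After 3 (gather 9 ivory): ivory=10
After 4 (gather 10 ivory): ivory=20
After 5 (craft compass): compass=1 ivory=17
After 6 (craft compass): compass=2 ivory=14
After 7 (craft compass): compass=3 ivory=11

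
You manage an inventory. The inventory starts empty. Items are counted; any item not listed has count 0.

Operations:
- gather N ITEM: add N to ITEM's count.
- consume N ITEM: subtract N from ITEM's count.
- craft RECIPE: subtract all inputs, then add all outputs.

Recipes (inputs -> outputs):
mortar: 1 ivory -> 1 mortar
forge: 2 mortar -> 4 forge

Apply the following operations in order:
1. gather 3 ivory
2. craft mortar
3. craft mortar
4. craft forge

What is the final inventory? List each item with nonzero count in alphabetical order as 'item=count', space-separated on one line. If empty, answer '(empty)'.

After 1 (gather 3 ivory): ivory=3
After 2 (craft mortar): ivory=2 mortar=1
After 3 (craft mortar): ivory=1 mortar=2
After 4 (craft forge): forge=4 ivory=1

Answer: forge=4 ivory=1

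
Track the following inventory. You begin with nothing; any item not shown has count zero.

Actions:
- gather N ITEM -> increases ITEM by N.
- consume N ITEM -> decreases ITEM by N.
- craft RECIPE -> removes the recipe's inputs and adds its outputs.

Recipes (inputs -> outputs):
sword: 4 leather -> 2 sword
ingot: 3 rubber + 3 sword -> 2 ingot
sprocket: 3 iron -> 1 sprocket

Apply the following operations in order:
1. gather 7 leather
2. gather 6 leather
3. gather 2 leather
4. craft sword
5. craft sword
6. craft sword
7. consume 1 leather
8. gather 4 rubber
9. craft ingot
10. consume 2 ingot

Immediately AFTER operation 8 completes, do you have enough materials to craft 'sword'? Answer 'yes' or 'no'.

After 1 (gather 7 leather): leather=7
After 2 (gather 6 leather): leather=13
After 3 (gather 2 leather): leather=15
After 4 (craft sword): leather=11 sword=2
After 5 (craft sword): leather=7 sword=4
After 6 (craft sword): leather=3 sword=6
After 7 (consume 1 leather): leather=2 sword=6
After 8 (gather 4 rubber): leather=2 rubber=4 sword=6

Answer: no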